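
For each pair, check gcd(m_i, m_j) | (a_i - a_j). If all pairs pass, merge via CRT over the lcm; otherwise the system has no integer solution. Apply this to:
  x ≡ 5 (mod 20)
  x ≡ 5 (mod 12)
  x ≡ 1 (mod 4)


Moduli 20, 12, 4 are not pairwise coprime, so CRT works modulo lcm(m_i) when all pairwise compatibility conditions hold.
Pairwise compatibility: gcd(m_i, m_j) must divide a_i - a_j for every pair.
Merge one congruence at a time:
  Start: x ≡ 5 (mod 20).
  Combine with x ≡ 5 (mod 12): gcd(20, 12) = 4; 5 - 5 = 0, which IS divisible by 4, so compatible.
    Write x = 5 + 20·t and substitute into x ≡ 5 (mod 12): 20·t ≡ 5 − 5 = 0 (mod 12).
    Divide the congruence (and modulus) by g = 4: 5·t ≡ 0 (mod 3).
    Reduce coefficients mod 3: 2·t ≡ 0 (mod 3).
    The inverse of 2 mod 3 is 2 (since 2·2 = 4 = 1·3 + 1), so t ≡ 2·0 = 0 ≡ 0 (mod 3).
    Then x = 5 + 20·0 = 5, valid modulo lcm(20, 12) = 60: x ≡ 5 (mod 60).
  Combine with x ≡ 1 (mod 4): gcd(60, 4) = 4; 1 - 5 = -4, which IS divisible by 4, so compatible.
    Write x = 5 + 60·t and substitute into x ≡ 1 (mod 4): 60·t ≡ 1 − 5 = -4 (mod 4).
    Divide the congruence (and modulus) by g = 4: 15·t ≡ -1 (mod 1).
    Modulo 1 every t works; take t = 0.
    Then x = 5 + 60·0 = 5, valid modulo lcm(60, 4) = 60: x ≡ 5 (mod 60).
Verify: 5 mod 20 = 5, 5 mod 12 = 5, 5 mod 4 = 1.

x ≡ 5 (mod 60).


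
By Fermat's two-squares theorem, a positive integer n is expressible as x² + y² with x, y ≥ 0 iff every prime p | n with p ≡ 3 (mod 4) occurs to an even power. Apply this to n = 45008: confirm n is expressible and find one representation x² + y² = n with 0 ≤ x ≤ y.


Step 1: Factor n = 45008 = 2^4 · 29 · 97.
Step 2: Check the mod-4 condition on each prime factor: 2 = 2 (special); 29 ≡ 1 (mod 4), exponent 1; 97 ≡ 1 (mod 4), exponent 1.
All primes ≡ 3 (mod 4) appear to even exponent (or don't appear), so by the two-squares theorem n IS expressible as a sum of two squares.
Step 3: Build a representation. Group n = k² · m with k = 4 and m = 29 · 97 = 2813 (a product of primes ≡ 1 (mod 4)); a representation of m scales to one of n via (k·x)² + (k·y)² = k²(x² + y²). Each prime p ≡ 1 (mod 4) is itself a sum of two squares; find a² by testing p − a² for a perfect square:
  29: 29 − 1² = 28, 29 − 2² = 25 = 5² ⇒ 29 = 2² + 5².
  97: 97 − 1² = 96, 97 − 2² = 93, 97 − 3² = 88, 97 − 4² = 81 = 9² ⇒ 97 = 4² + 9².
  Combine using the Brahmagupta–Fibonacci identity (a² + b²)(c² + d²) = (ac − bd)² + (ad + bc)² = (ac + bd)² + (ad − bc)²:
  29 · 97 = 2813: from (2² + 5²)(4² + 9²), take (2·4 − 5·9, 2·9 + 5·4) = (8 − 45, 18 + 20) = (-37, 38); dropping signs (only squares matter) gives (37, 38); check 37² + 38² = 1369 + 1444 = 2813 ✓.
  Scale by k = 4: (4·37, 4·38) = (148, 152).
Step 4: Order so x ≤ y and verify: 148² + 152² = 21904 + 23104 = 45008 = n. ✓

n = 45008 = 148² + 152² (one valid representation with x ≤ y).


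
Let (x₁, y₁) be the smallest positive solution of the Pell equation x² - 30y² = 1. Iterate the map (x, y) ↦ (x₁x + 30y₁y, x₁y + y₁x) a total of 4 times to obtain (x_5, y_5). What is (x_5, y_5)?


Step 1: Find the fundamental solution (x₁, y₁) of x² - 30y² = 1.
  Expand √30 as a continued fraction. a₀ = ⌊√30⌋ = 5; iterate m_{k+1} = d_k·a_k − m_k, d_{k+1} = (30 − m_{k+1}²)/d_k, a_{k+1} = ⌊(a₀ + m_{k+1})/d_{k+1}⌋ (starting m₀ = 0, d₀ = 1), with convergents p_k = a_k·p_{k-1} + p_{k-2}, q_k = a_k·q_{k-1} + q_{k-2} (p₋₁ = 1, q₋₁ = 0):
  k = 0: a₀ = 5; p₀/q₀ = 5/1; p₀² − 30·q₀² = 25 − 30 = -5.
  k = 1: m = 5, d = 5, a = ⌊(5 + 5)/5⌋ = 2; p/q = (2·5 + 1)/(2·1 + 0) = 11/2; p² − 30·q² = 121 − 120 = 1.
  The first convergent with p² − 30·q² = 1 gives the fundamental solution (x₁, y₁) = (11, 2).
Step 2: Apply the recurrence (x_{n+1}, y_{n+1}) = (x₁x_n + 30y₁y_n, x₁y_n + y₁x_n) repeatedly.
  From (x_1, y_1) = (11, 2): x_2 = 11·11 + 30·2·2 = 241; y_2 = 11·2 + 2·11 = 44.
  From (x_2, y_2) = (241, 44): x_3 = 11·241 + 30·2·44 = 5291; y_3 = 11·44 + 2·241 = 966.
  From (x_3, y_3) = (5291, 966): x_4 = 11·5291 + 30·2·966 = 116161; y_4 = 11·966 + 2·5291 = 21208.
  From (x_4, y_4) = (116161, 21208): x_5 = 11·116161 + 30·2·21208 = 2550251; y_5 = 11·21208 + 2·116161 = 465610.
Step 3: Verify x_5² - 30·y_5² = 6503780163001 - 6503780163000 = 1 (should be 1). ✓

(x_1, y_1) = (11, 2); (x_5, y_5) = (2550251, 465610).


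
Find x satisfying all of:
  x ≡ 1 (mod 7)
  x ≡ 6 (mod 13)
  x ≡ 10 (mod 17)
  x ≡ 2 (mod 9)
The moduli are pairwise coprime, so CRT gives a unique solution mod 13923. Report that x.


Product of moduli M = 7 · 13 · 17 · 9 = 13923.
Merge one congruence at a time:
  Start: x ≡ 1 (mod 7).
  Combine with x ≡ 6 (mod 13); new modulus lcm = 91.
    Write x = 1 + 7·t and substitute into x ≡ 6 (mod 13): 7·t ≡ 6 − 1 = 5 (mod 13).
    The inverse of 7 mod 13 is 2 (since 7·2 = 14 = 1·13 + 1), so t ≡ 2·5 = 10 ≡ 10 (mod 13).
    Then x = 1 + 7·10 = 71, valid modulo lcm(7, 13) = 91: x ≡ 71 (mod 91).
  Combine with x ≡ 10 (mod 17); new modulus lcm = 1547.
    Write x = 71 + 91·t and substitute into x ≡ 10 (mod 17): 91·t ≡ 10 − 71 = -61 (mod 17).
    Reduce coefficients mod 17: 6·t ≡ 7 (mod 17).
    The inverse of 6 mod 17 is 3 (since 6·3 = 18 = 1·17 + 1), so t ≡ 3·7 = 21 ≡ 4 (mod 17).
    Then x = 71 + 91·4 = 435, valid modulo lcm(91, 17) = 1547: x ≡ 435 (mod 1547).
  Combine with x ≡ 2 (mod 9); new modulus lcm = 13923.
    Write x = 435 + 1547·t and substitute into x ≡ 2 (mod 9): 1547·t ≡ 2 − 435 = -433 (mod 9).
    Reduce coefficients mod 9: 8·t ≡ 8 (mod 9).
    The inverse of 8 mod 9 is 8 (since 8·8 = 64 = 7·9 + 1), so t ≡ 8·8 = 64 ≡ 1 (mod 9).
    Then x = 435 + 1547·1 = 1982, valid modulo lcm(1547, 9) = 13923: x ≡ 1982 (mod 13923).
Verify against each original: 1982 mod 7 = 1, 1982 mod 13 = 6, 1982 mod 17 = 10, 1982 mod 9 = 2.

x ≡ 1982 (mod 13923).


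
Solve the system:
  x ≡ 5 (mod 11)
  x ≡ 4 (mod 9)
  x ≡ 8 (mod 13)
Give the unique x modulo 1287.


Moduli 11, 9, 13 are pairwise coprime; by CRT there is a unique solution modulo M = 11 · 9 · 13 = 1287.
Solve pairwise, accumulating the modulus:
  Start with x ≡ 5 (mod 11).
  Combine with x ≡ 4 (mod 9): since gcd(11, 9) = 1, we get a unique residue mod 99.
    Write x = 5 + 11·t and substitute into x ≡ 4 (mod 9): 11·t ≡ 4 − 5 = -1 (mod 9).
    Reduce coefficients mod 9: 2·t ≡ 8 (mod 9).
    The inverse of 2 mod 9 is 5 (since 2·5 = 10 = 1·9 + 1), so t ≡ 5·8 = 40 ≡ 4 (mod 9).
    Then x = 5 + 11·4 = 49, valid modulo lcm(11, 9) = 99: x ≡ 49 (mod 99).
  Combine with x ≡ 8 (mod 13): since gcd(99, 13) = 1, we get a unique residue mod 1287.
    Write x = 49 + 99·t and substitute into x ≡ 8 (mod 13): 99·t ≡ 8 − 49 = -41 (mod 13).
    Reduce coefficients mod 13: 8·t ≡ 11 (mod 13).
    The inverse of 8 mod 13 is 5 (since 8·5 = 40 = 3·13 + 1), so t ≡ 5·11 = 55 ≡ 3 (mod 13).
    Then x = 49 + 99·3 = 346, valid modulo lcm(99, 13) = 1287: x ≡ 346 (mod 1287).
Verify: 346 mod 11 = 5 ✓, 346 mod 9 = 4 ✓, 346 mod 13 = 8 ✓.

x ≡ 346 (mod 1287).


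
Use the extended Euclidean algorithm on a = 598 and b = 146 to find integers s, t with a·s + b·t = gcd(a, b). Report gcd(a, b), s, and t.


Euclidean algorithm on (598, 146) — divide until remainder is 0:
  598 = 4 · 146 + 14
  146 = 10 · 14 + 6
  14 = 2 · 6 + 2
  6 = 3 · 2 + 0
gcd(598, 146) = 2.
Track Bezout coefficients alongside the remainders: start with r₀ = 598 = a·1 + b·0 (s = 1, t = 0) and r₁ = 146 = a·0 + b·1 (s = 0, t = 1); each new remainder r_{k+1} = r_{k-1} − q_k·r_k inherits s_{k+1} = s_{k-1} − q_k·s_k, t_{k+1} = t_{k-1} − q_k·t_k, so r_k = a·s_k + b·t_k at every step:
  q = 4: r = 14, s = 1 − 4·0 = 1, t = 0 − 4·1 = -4  (check: 598·1 + 146·(-4) = 14)
  q = 10: r = 6, s = 0 − 10·1 = -10, t = 1 − 10·(-4) = 41  (check: 598·(-10) + 146·41 = 6)
  q = 2: r = 2, s = 1 − 2·(-10) = 21, t = -4 − 2·41 = -86  (check: 598·21 + 146·(-86) = 2)
The row with r = 2 (the gcd) gives the Bezout coefficients s = 21, t = -86.
Result: 598 · (21) + 146 · (-86) = 2.

gcd(598, 146) = 2; s = 21, t = -86 (check: 598·21 + 146·(-86) = 2).


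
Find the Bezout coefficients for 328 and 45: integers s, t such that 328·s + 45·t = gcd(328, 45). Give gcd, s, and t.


Euclidean algorithm on (328, 45) — divide until remainder is 0:
  328 = 7 · 45 + 13
  45 = 3 · 13 + 6
  13 = 2 · 6 + 1
  6 = 6 · 1 + 0
gcd(328, 45) = 1.
Track Bezout coefficients alongside the remainders: start with r₀ = 328 = a·1 + b·0 (s = 1, t = 0) and r₁ = 45 = a·0 + b·1 (s = 0, t = 1); each new remainder r_{k+1} = r_{k-1} − q_k·r_k inherits s_{k+1} = s_{k-1} − q_k·s_k, t_{k+1} = t_{k-1} − q_k·t_k, so r_k = a·s_k + b·t_k at every step:
  q = 7: r = 13, s = 1 − 7·0 = 1, t = 0 − 7·1 = -7  (check: 328·1 + 45·(-7) = 13)
  q = 3: r = 6, s = 0 − 3·1 = -3, t = 1 − 3·(-7) = 22  (check: 328·(-3) + 45·22 = 6)
  q = 2: r = 1, s = 1 − 2·(-3) = 7, t = -7 − 2·22 = -51  (check: 328·7 + 45·(-51) = 1)
The row with r = 1 (the gcd) gives the Bezout coefficients s = 7, t = -51.
Result: 328 · (7) + 45 · (-51) = 1.

gcd(328, 45) = 1; s = 7, t = -51 (check: 328·7 + 45·(-51) = 1).


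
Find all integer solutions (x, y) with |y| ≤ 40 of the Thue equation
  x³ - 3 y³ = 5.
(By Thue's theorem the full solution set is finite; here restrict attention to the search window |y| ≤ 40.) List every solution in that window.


The equation is x³ - 3y³ = 5. For fixed y, x³ = 3·y³ + 5, so a solution requires the RHS to be a perfect cube.
Strategy: iterate y from -40 to 40, compute RHS = 3·y³ + 5, and check whether it is a (positive or negative) perfect cube.
Check small values of y:
  y = 0: RHS = 5 is not a perfect cube.
  y = 1: RHS = 8 = (2)³ ⇒ x = 2 works.
  y = -1: RHS = 2 is not a perfect cube.
  y = 2: RHS = 29 is not a perfect cube.
  y = -2: RHS = -19 is not a perfect cube.
  y = 3: RHS = 86 is not a perfect cube.
  y = -3: RHS = -76 is not a perfect cube.
Continuing the search up to |y| = 40 finds no further solutions beyond those listed.
Collected solutions: (2, 1).

Solutions (with |y| ≤ 40): (2, 1).


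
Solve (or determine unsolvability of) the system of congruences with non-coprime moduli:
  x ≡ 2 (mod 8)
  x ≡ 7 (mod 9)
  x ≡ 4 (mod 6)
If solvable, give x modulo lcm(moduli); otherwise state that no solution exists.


Moduli 8, 9, 6 are not pairwise coprime, so CRT works modulo lcm(m_i) when all pairwise compatibility conditions hold.
Pairwise compatibility: gcd(m_i, m_j) must divide a_i - a_j for every pair.
Merge one congruence at a time:
  Start: x ≡ 2 (mod 8).
  Combine with x ≡ 7 (mod 9): gcd(8, 9) = 1; 7 - 2 = 5, which IS divisible by 1, so compatible.
    Write x = 2 + 8·t and substitute into x ≡ 7 (mod 9): 8·t ≡ 7 − 2 = 5 (mod 9).
    The inverse of 8 mod 9 is 8 (since 8·8 = 64 = 7·9 + 1), so t ≡ 8·5 = 40 ≡ 4 (mod 9).
    Then x = 2 + 8·4 = 34, valid modulo lcm(8, 9) = 72: x ≡ 34 (mod 72).
  Combine with x ≡ 4 (mod 6): gcd(72, 6) = 6; 4 - 34 = -30, which IS divisible by 6, so compatible.
    Write x = 34 + 72·t and substitute into x ≡ 4 (mod 6): 72·t ≡ 4 − 34 = -30 (mod 6).
    Divide the congruence (and modulus) by g = 6: 12·t ≡ -5 (mod 1).
    Modulo 1 every t works; take t = 0.
    Then x = 34 + 72·0 = 34, valid modulo lcm(72, 6) = 72: x ≡ 34 (mod 72).
Verify: 34 mod 8 = 2, 34 mod 9 = 7, 34 mod 6 = 4.

x ≡ 34 (mod 72).


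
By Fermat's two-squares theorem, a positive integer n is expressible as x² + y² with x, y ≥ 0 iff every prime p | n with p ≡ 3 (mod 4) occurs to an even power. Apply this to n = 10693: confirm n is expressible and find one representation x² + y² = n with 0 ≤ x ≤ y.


Step 1: Factor n = 10693 = 17^2 · 37.
Step 2: Check the mod-4 condition on each prime factor: 17 ≡ 1 (mod 4), exponent 2; 37 ≡ 1 (mod 4), exponent 1.
All primes ≡ 3 (mod 4) appear to even exponent (or don't appear), so by the two-squares theorem n IS expressible as a sum of two squares.
Step 3: Build a representation. Here n = 17 · 17 · 37 is a product of primes ≡ 1 (mod 4). Each prime p ≡ 1 (mod 4) is itself a sum of two squares; find a² by testing p − a² for a perfect square:
  17: 17 − 1² = 16 = 4² ⇒ 17 = 1² + 4².
  37: 37 − 1² = 36 = 6² ⇒ 37 = 1² + 6².
  Combine using the Brahmagupta–Fibonacci identity (a² + b²)(c² + d²) = (ac − bd)² + (ad + bc)² = (ac + bd)² + (ad − bc)²:
  17 · 17 = 289: from (1² + 4²)(1² + 4²), take (1·1 − 4·4, 1·4 + 4·1) = (1 − 16, 4 + 4) = (-15, 8); dropping signs (only squares matter) gives (15, 8); check 15² + 8² = 225 + 64 = 289 ✓.
  289 · 37 = 10693: from (15² + 8²)(1² + 6²), take (15·1 − 8·6, 15·6 + 8·1) = (15 − 48, 90 + 8) = (-33, 98); dropping signs (only squares matter) gives (33, 98); check 33² + 98² = 1089 + 9604 = 10693 ✓.
Step 4: Order so x ≤ y and verify: 33² + 98² = 1089 + 9604 = 10693 = n. ✓

n = 10693 = 33² + 98² (one valid representation with x ≤ y).


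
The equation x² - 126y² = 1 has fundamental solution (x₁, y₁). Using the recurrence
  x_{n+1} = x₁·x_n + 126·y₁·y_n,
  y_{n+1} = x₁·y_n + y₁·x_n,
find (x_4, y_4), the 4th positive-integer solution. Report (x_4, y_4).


Step 1: Find the fundamental solution (x₁, y₁) of x² - 126y² = 1.
  Expand √126 as a continued fraction. a₀ = ⌊√126⌋ = 11; iterate m_{k+1} = d_k·a_k − m_k, d_{k+1} = (126 − m_{k+1}²)/d_k, a_{k+1} = ⌊(a₀ + m_{k+1})/d_{k+1}⌋ (starting m₀ = 0, d₀ = 1), with convergents p_k = a_k·p_{k-1} + p_{k-2}, q_k = a_k·q_{k-1} + q_{k-2} (p₋₁ = 1, q₋₁ = 0):
  k = 0: a₀ = 11; p₀/q₀ = 11/1; p₀² − 126·q₀² = 121 − 126 = -5.
  k = 1: m = 11, d = 5, a = ⌊(11 + 11)/5⌋ = 4; p/q = (4·11 + 1)/(4·1 + 0) = 45/4; p² − 126·q² = 2025 − 2016 = 9.
  k = 2: m = 9, d = 9, a = ⌊(11 + 9)/9⌋ = 2; p/q = (2·45 + 11)/(2·4 + 1) = 101/9; p² − 126·q² = 10201 − 10206 = -5.
  k = 3: m = 9, d = 5, a = ⌊(11 + 9)/5⌋ = 4; p/q = (4·101 + 45)/(4·9 + 4) = 449/40; p² − 126·q² = 201601 − 201600 = 1.
  The first convergent with p² − 126·q² = 1 gives the fundamental solution (x₁, y₁) = (449, 40).
Step 2: Apply the recurrence (x_{n+1}, y_{n+1}) = (x₁x_n + 126y₁y_n, x₁y_n + y₁x_n) repeatedly.
  From (x_1, y_1) = (449, 40): x_2 = 449·449 + 126·40·40 = 403201; y_2 = 449·40 + 40·449 = 35920.
  From (x_2, y_2) = (403201, 35920): x_3 = 449·403201 + 126·40·35920 = 362074049; y_3 = 449·35920 + 40·403201 = 32256120.
  From (x_3, y_3) = (362074049, 32256120): x_4 = 449·362074049 + 126·40·32256120 = 325142092801; y_4 = 449·32256120 + 40·362074049 = 28965959840.
Step 3: Verify x_4² - 126·y_4² = 105717380511014096025601 - 105717380511014096025600 = 1 (should be 1). ✓

(x_1, y_1) = (449, 40); (x_4, y_4) = (325142092801, 28965959840).


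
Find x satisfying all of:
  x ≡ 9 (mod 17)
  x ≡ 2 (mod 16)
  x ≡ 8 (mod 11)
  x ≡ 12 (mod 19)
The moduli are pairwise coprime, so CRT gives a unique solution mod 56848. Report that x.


Product of moduli M = 17 · 16 · 11 · 19 = 56848.
Merge one congruence at a time:
  Start: x ≡ 9 (mod 17).
  Combine with x ≡ 2 (mod 16); new modulus lcm = 272.
    Write x = 9 + 17·t and substitute into x ≡ 2 (mod 16): 17·t ≡ 2 − 9 = -7 (mod 16).
    Reduce coefficients mod 16: 1·t ≡ 9 (mod 16).
    So t ≡ 9 (mod 16).
    Then x = 9 + 17·9 = 162, valid modulo lcm(17, 16) = 272: x ≡ 162 (mod 272).
  Combine with x ≡ 8 (mod 11); new modulus lcm = 2992.
    Write x = 162 + 272·t and substitute into x ≡ 8 (mod 11): 272·t ≡ 8 − 162 = -154 (mod 11).
    Reduce coefficients mod 11: 8·t ≡ 0 (mod 11).
    The inverse of 8 mod 11 is 7 (since 8·7 = 56 = 5·11 + 1), so t ≡ 7·0 = 0 ≡ 0 (mod 11).
    Then x = 162 + 272·0 = 162, valid modulo lcm(272, 11) = 2992: x ≡ 162 (mod 2992).
  Combine with x ≡ 12 (mod 19); new modulus lcm = 56848.
    Write x = 162 + 2992·t and substitute into x ≡ 12 (mod 19): 2992·t ≡ 12 − 162 = -150 (mod 19).
    Reduce coefficients mod 19: 9·t ≡ 2 (mod 19).
    The inverse of 9 mod 19 is 17 (since 9·17 = 153 = 8·19 + 1), so t ≡ 17·2 = 34 ≡ 15 (mod 19).
    Then x = 162 + 2992·15 = 45042, valid modulo lcm(2992, 19) = 56848: x ≡ 45042 (mod 56848).
Verify against each original: 45042 mod 17 = 9, 45042 mod 16 = 2, 45042 mod 11 = 8, 45042 mod 19 = 12.

x ≡ 45042 (mod 56848).


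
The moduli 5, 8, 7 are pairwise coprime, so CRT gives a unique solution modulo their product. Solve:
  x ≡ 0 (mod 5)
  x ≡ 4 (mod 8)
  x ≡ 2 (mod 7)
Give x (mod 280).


Moduli 5, 8, 7 are pairwise coprime; by CRT there is a unique solution modulo M = 5 · 8 · 7 = 280.
Solve pairwise, accumulating the modulus:
  Start with x ≡ 0 (mod 5).
  Combine with x ≡ 4 (mod 8): since gcd(5, 8) = 1, we get a unique residue mod 40.
    Write x = 0 + 5·t and substitute into x ≡ 4 (mod 8): 5·t ≡ 4 − 0 = 4 (mod 8).
    The inverse of 5 mod 8 is 5 (since 5·5 = 25 = 3·8 + 1), so t ≡ 5·4 = 20 ≡ 4 (mod 8).
    Then x = 0 + 5·4 = 20, valid modulo lcm(5, 8) = 40: x ≡ 20 (mod 40).
  Combine with x ≡ 2 (mod 7): since gcd(40, 7) = 1, we get a unique residue mod 280.
    Write x = 20 + 40·t and substitute into x ≡ 2 (mod 7): 40·t ≡ 2 − 20 = -18 (mod 7).
    Reduce coefficients mod 7: 5·t ≡ 3 (mod 7).
    The inverse of 5 mod 7 is 3 (since 5·3 = 15 = 2·7 + 1), so t ≡ 3·3 = 9 ≡ 2 (mod 7).
    Then x = 20 + 40·2 = 100, valid modulo lcm(40, 7) = 280: x ≡ 100 (mod 280).
Verify: 100 mod 5 = 0 ✓, 100 mod 8 = 4 ✓, 100 mod 7 = 2 ✓.

x ≡ 100 (mod 280).


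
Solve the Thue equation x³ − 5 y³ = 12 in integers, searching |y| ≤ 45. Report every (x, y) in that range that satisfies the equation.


The equation is x³ - 5y³ = 12. For fixed y, x³ = 5·y³ + 12, so a solution requires the RHS to be a perfect cube.
Strategy: iterate y from -45 to 45, compute RHS = 5·y³ + 12, and check whether it is a (positive or negative) perfect cube.
Check small values of y:
  y = 0: RHS = 12 is not a perfect cube.
  y = 1: RHS = 17 is not a perfect cube.
  y = -1: RHS = 7 is not a perfect cube.
  y = 2: RHS = 52 is not a perfect cube.
  y = -2: RHS = -28 is not a perfect cube.
  y = 3: RHS = 147 is not a perfect cube.
  y = -3: RHS = -123 is not a perfect cube.
Continuing the search up to |y| = 45 finds no solutions either.
No (x, y) in the scanned range satisfies the equation.

No integer solutions with |y| ≤ 45.


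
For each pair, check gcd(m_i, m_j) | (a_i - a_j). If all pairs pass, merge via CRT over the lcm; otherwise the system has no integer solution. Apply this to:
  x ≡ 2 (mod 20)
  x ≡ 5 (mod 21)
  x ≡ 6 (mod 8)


Moduli 20, 21, 8 are not pairwise coprime, so CRT works modulo lcm(m_i) when all pairwise compatibility conditions hold.
Pairwise compatibility: gcd(m_i, m_j) must divide a_i - a_j for every pair.
Merge one congruence at a time:
  Start: x ≡ 2 (mod 20).
  Combine with x ≡ 5 (mod 21): gcd(20, 21) = 1; 5 - 2 = 3, which IS divisible by 1, so compatible.
    Write x = 2 + 20·t and substitute into x ≡ 5 (mod 21): 20·t ≡ 5 − 2 = 3 (mod 21).
    The inverse of 20 mod 21 is 20 (since 20·20 = 400 = 19·21 + 1), so t ≡ 20·3 = 60 ≡ 18 (mod 21).
    Then x = 2 + 20·18 = 362, valid modulo lcm(20, 21) = 420: x ≡ 362 (mod 420).
  Combine with x ≡ 6 (mod 8): gcd(420, 8) = 4; 6 - 362 = -356, which IS divisible by 4, so compatible.
    Write x = 362 + 420·t and substitute into x ≡ 6 (mod 8): 420·t ≡ 6 − 362 = -356 (mod 8).
    Divide the congruence (and modulus) by g = 4: 105·t ≡ -89 (mod 2).
    Reduce coefficients mod 2: 1·t ≡ 1 (mod 2).
    So t ≡ 1 (mod 2).
    Then x = 362 + 420·1 = 782, valid modulo lcm(420, 8) = 840: x ≡ 782 (mod 840).
Verify: 782 mod 20 = 2, 782 mod 21 = 5, 782 mod 8 = 6.

x ≡ 782 (mod 840).


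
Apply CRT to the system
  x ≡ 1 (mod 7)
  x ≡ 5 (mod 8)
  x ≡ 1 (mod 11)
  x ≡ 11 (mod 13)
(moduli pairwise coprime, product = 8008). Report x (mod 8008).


Product of moduli M = 7 · 8 · 11 · 13 = 8008.
Merge one congruence at a time:
  Start: x ≡ 1 (mod 7).
  Combine with x ≡ 5 (mod 8); new modulus lcm = 56.
    Write x = 1 + 7·t and substitute into x ≡ 5 (mod 8): 7·t ≡ 5 − 1 = 4 (mod 8).
    The inverse of 7 mod 8 is 7 (since 7·7 = 49 = 6·8 + 1), so t ≡ 7·4 = 28 ≡ 4 (mod 8).
    Then x = 1 + 7·4 = 29, valid modulo lcm(7, 8) = 56: x ≡ 29 (mod 56).
  Combine with x ≡ 1 (mod 11); new modulus lcm = 616.
    Write x = 29 + 56·t and substitute into x ≡ 1 (mod 11): 56·t ≡ 1 − 29 = -28 (mod 11).
    Reduce coefficients mod 11: 1·t ≡ 5 (mod 11).
    So t ≡ 5 (mod 11).
    Then x = 29 + 56·5 = 309, valid modulo lcm(56, 11) = 616: x ≡ 309 (mod 616).
  Combine with x ≡ 11 (mod 13); new modulus lcm = 8008.
    Write x = 309 + 616·t and substitute into x ≡ 11 (mod 13): 616·t ≡ 11 − 309 = -298 (mod 13).
    Reduce coefficients mod 13: 5·t ≡ 1 (mod 13).
    The inverse of 5 mod 13 is 8 (since 5·8 = 40 = 3·13 + 1), so t ≡ 8·1 = 8 ≡ 8 (mod 13).
    Then x = 309 + 616·8 = 5237, valid modulo lcm(616, 13) = 8008: x ≡ 5237 (mod 8008).
Verify against each original: 5237 mod 7 = 1, 5237 mod 8 = 5, 5237 mod 11 = 1, 5237 mod 13 = 11.

x ≡ 5237 (mod 8008).


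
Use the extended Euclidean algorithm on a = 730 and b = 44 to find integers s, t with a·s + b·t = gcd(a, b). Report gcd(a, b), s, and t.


Euclidean algorithm on (730, 44) — divide until remainder is 0:
  730 = 16 · 44 + 26
  44 = 1 · 26 + 18
  26 = 1 · 18 + 8
  18 = 2 · 8 + 2
  8 = 4 · 2 + 0
gcd(730, 44) = 2.
Track Bezout coefficients alongside the remainders: start with r₀ = 730 = a·1 + b·0 (s = 1, t = 0) and r₁ = 44 = a·0 + b·1 (s = 0, t = 1); each new remainder r_{k+1} = r_{k-1} − q_k·r_k inherits s_{k+1} = s_{k-1} − q_k·s_k, t_{k+1} = t_{k-1} − q_k·t_k, so r_k = a·s_k + b·t_k at every step:
  q = 16: r = 26, s = 1 − 16·0 = 1, t = 0 − 16·1 = -16  (check: 730·1 + 44·(-16) = 26)
  q = 1: r = 18, s = 0 − 1·1 = -1, t = 1 − 1·(-16) = 17  (check: 730·(-1) + 44·17 = 18)
  q = 1: r = 8, s = 1 − 1·(-1) = 2, t = -16 − 1·17 = -33  (check: 730·2 + 44·(-33) = 8)
  q = 2: r = 2, s = -1 − 2·2 = -5, t = 17 − 2·(-33) = 83  (check: 730·(-5) + 44·83 = 2)
The row with r = 2 (the gcd) gives the Bezout coefficients s = -5, t = 83.
Result: 730 · (-5) + 44 · (83) = 2.

gcd(730, 44) = 2; s = -5, t = 83 (check: 730·(-5) + 44·83 = 2).


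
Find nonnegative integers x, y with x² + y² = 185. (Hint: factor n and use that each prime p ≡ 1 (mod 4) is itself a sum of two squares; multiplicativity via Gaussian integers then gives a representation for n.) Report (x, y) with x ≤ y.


Step 1: Factor n = 185 = 5 · 37.
Step 2: Check the mod-4 condition on each prime factor: 5 ≡ 1 (mod 4), exponent 1; 37 ≡ 1 (mod 4), exponent 1.
All primes ≡ 3 (mod 4) appear to even exponent (or don't appear), so by the two-squares theorem n IS expressible as a sum of two squares.
Step 3: Build a representation. Here n = 5 · 37 is a product of primes ≡ 1 (mod 4). Each prime p ≡ 1 (mod 4) is itself a sum of two squares; find a² by testing p − a² for a perfect square:
  5: 5 − 1² = 4 = 2² ⇒ 5 = 1² + 2².
  37: 37 − 1² = 36 = 6² ⇒ 37 = 1² + 6².
  Combine using the Brahmagupta–Fibonacci identity (a² + b²)(c² + d²) = (ac − bd)² + (ad + bc)² = (ac + bd)² + (ad − bc)²:
  5 · 37 = 185: from (1² + 2²)(1² + 6²), take (1·1 − 2·6, 1·6 + 2·1) = (1 − 12, 6 + 2) = (-11, 8); dropping signs (only squares matter) gives (11, 8); check 11² + 8² = 121 + 64 = 185 ✓.
Step 4: Order so x ≤ y and verify: 8² + 11² = 64 + 121 = 185 = n. ✓

n = 185 = 8² + 11² (one valid representation with x ≤ y).


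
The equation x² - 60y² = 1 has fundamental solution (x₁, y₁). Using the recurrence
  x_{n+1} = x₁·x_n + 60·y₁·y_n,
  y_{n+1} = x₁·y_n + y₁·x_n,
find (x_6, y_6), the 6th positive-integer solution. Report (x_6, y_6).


Step 1: Find the fundamental solution (x₁, y₁) of x² - 60y² = 1.
  Expand √60 as a continued fraction. a₀ = ⌊√60⌋ = 7; iterate m_{k+1} = d_k·a_k − m_k, d_{k+1} = (60 − m_{k+1}²)/d_k, a_{k+1} = ⌊(a₀ + m_{k+1})/d_{k+1}⌋ (starting m₀ = 0, d₀ = 1), with convergents p_k = a_k·p_{k-1} + p_{k-2}, q_k = a_k·q_{k-1} + q_{k-2} (p₋₁ = 1, q₋₁ = 0):
  k = 0: a₀ = 7; p₀/q₀ = 7/1; p₀² − 60·q₀² = 49 − 60 = -11.
  k = 1: m = 7, d = 11, a = ⌊(7 + 7)/11⌋ = 1; p/q = (1·7 + 1)/(1·1 + 0) = 8/1; p² − 60·q² = 64 − 60 = 4.
  k = 2: m = 4, d = 4, a = ⌊(7 + 4)/4⌋ = 2; p/q = (2·8 + 7)/(2·1 + 1) = 23/3; p² − 60·q² = 529 − 540 = -11.
  k = 3: m = 4, d = 11, a = ⌊(7 + 4)/11⌋ = 1; p/q = (1·23 + 8)/(1·3 + 1) = 31/4; p² − 60·q² = 961 − 960 = 1.
  The first convergent with p² − 60·q² = 1 gives the fundamental solution (x₁, y₁) = (31, 4).
Step 2: Apply the recurrence (x_{n+1}, y_{n+1}) = (x₁x_n + 60y₁y_n, x₁y_n + y₁x_n) repeatedly.
  From (x_1, y_1) = (31, 4): x_2 = 31·31 + 60·4·4 = 1921; y_2 = 31·4 + 4·31 = 248.
  From (x_2, y_2) = (1921, 248): x_3 = 31·1921 + 60·4·248 = 119071; y_3 = 31·248 + 4·1921 = 15372.
  From (x_3, y_3) = (119071, 15372): x_4 = 31·119071 + 60·4·15372 = 7380481; y_4 = 31·15372 + 4·119071 = 952816.
  From (x_4, y_4) = (7380481, 952816): x_5 = 31·7380481 + 60·4·952816 = 457470751; y_5 = 31·952816 + 4·7380481 = 59059220.
  From (x_5, y_5) = (457470751, 59059220): x_6 = 31·457470751 + 60·4·59059220 = 28355806081; y_6 = 31·59059220 + 4·457470751 = 3660718824.
Step 3: Verify x_6² - 60·y_6² = 804051738503276578561 - 804051738503276578560 = 1 (should be 1). ✓

(x_1, y_1) = (31, 4); (x_6, y_6) = (28355806081, 3660718824).


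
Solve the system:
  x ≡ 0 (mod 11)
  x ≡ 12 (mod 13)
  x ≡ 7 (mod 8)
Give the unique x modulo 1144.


Moduli 11, 13, 8 are pairwise coprime; by CRT there is a unique solution modulo M = 11 · 13 · 8 = 1144.
Solve pairwise, accumulating the modulus:
  Start with x ≡ 0 (mod 11).
  Combine with x ≡ 12 (mod 13): since gcd(11, 13) = 1, we get a unique residue mod 143.
    Write x = 0 + 11·t and substitute into x ≡ 12 (mod 13): 11·t ≡ 12 − 0 = 12 (mod 13).
    The inverse of 11 mod 13 is 6 (since 11·6 = 66 = 5·13 + 1), so t ≡ 6·12 = 72 ≡ 7 (mod 13).
    Then x = 0 + 11·7 = 77, valid modulo lcm(11, 13) = 143: x ≡ 77 (mod 143).
  Combine with x ≡ 7 (mod 8): since gcd(143, 8) = 1, we get a unique residue mod 1144.
    Write x = 77 + 143·t and substitute into x ≡ 7 (mod 8): 143·t ≡ 7 − 77 = -70 (mod 8).
    Reduce coefficients mod 8: 7·t ≡ 2 (mod 8).
    The inverse of 7 mod 8 is 7 (since 7·7 = 49 = 6·8 + 1), so t ≡ 7·2 = 14 ≡ 6 (mod 8).
    Then x = 77 + 143·6 = 935, valid modulo lcm(143, 8) = 1144: x ≡ 935 (mod 1144).
Verify: 935 mod 11 = 0 ✓, 935 mod 13 = 12 ✓, 935 mod 8 = 7 ✓.

x ≡ 935 (mod 1144).


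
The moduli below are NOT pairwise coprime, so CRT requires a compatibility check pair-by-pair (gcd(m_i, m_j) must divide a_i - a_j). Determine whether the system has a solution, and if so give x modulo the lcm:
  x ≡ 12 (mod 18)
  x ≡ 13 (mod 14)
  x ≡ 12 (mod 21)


Moduli 18, 14, 21 are not pairwise coprime, so CRT works modulo lcm(m_i) when all pairwise compatibility conditions hold.
Pairwise compatibility: gcd(m_i, m_j) must divide a_i - a_j for every pair.
Merge one congruence at a time:
  Start: x ≡ 12 (mod 18).
  Combine with x ≡ 13 (mod 14): gcd(18, 14) = 2, and 13 - 12 = 1 is NOT divisible by 2.
    ⇒ system is inconsistent (no integer solution).

No solution (the system is inconsistent).


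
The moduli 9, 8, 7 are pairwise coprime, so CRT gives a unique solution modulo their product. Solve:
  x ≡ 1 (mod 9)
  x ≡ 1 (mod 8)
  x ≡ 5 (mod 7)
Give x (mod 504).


Moduli 9, 8, 7 are pairwise coprime; by CRT there is a unique solution modulo M = 9 · 8 · 7 = 504.
Solve pairwise, accumulating the modulus:
  Start with x ≡ 1 (mod 9).
  Combine with x ≡ 1 (mod 8): since gcd(9, 8) = 1, we get a unique residue mod 72.
    Write x = 1 + 9·t and substitute into x ≡ 1 (mod 8): 9·t ≡ 1 − 1 = 0 (mod 8).
    Reduce coefficients mod 8: 1·t ≡ 0 (mod 8).
    So t ≡ 0 (mod 8).
    Then x = 1 + 9·0 = 1, valid modulo lcm(9, 8) = 72: x ≡ 1 (mod 72).
  Combine with x ≡ 5 (mod 7): since gcd(72, 7) = 1, we get a unique residue mod 504.
    Write x = 1 + 72·t and substitute into x ≡ 5 (mod 7): 72·t ≡ 5 − 1 = 4 (mod 7).
    Reduce coefficients mod 7: 2·t ≡ 4 (mod 7).
    The inverse of 2 mod 7 is 4 (since 2·4 = 8 = 1·7 + 1), so t ≡ 4·4 = 16 ≡ 2 (mod 7).
    Then x = 1 + 72·2 = 145, valid modulo lcm(72, 7) = 504: x ≡ 145 (mod 504).
Verify: 145 mod 9 = 1 ✓, 145 mod 8 = 1 ✓, 145 mod 7 = 5 ✓.

x ≡ 145 (mod 504).


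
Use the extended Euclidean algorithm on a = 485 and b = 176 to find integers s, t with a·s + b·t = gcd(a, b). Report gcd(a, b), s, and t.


Euclidean algorithm on (485, 176) — divide until remainder is 0:
  485 = 2 · 176 + 133
  176 = 1 · 133 + 43
  133 = 3 · 43 + 4
  43 = 10 · 4 + 3
  4 = 1 · 3 + 1
  3 = 3 · 1 + 0
gcd(485, 176) = 1.
Track Bezout coefficients alongside the remainders: start with r₀ = 485 = a·1 + b·0 (s = 1, t = 0) and r₁ = 176 = a·0 + b·1 (s = 0, t = 1); each new remainder r_{k+1} = r_{k-1} − q_k·r_k inherits s_{k+1} = s_{k-1} − q_k·s_k, t_{k+1} = t_{k-1} − q_k·t_k, so r_k = a·s_k + b·t_k at every step:
  q = 2: r = 133, s = 1 − 2·0 = 1, t = 0 − 2·1 = -2  (check: 485·1 + 176·(-2) = 133)
  q = 1: r = 43, s = 0 − 1·1 = -1, t = 1 − 1·(-2) = 3  (check: 485·(-1) + 176·3 = 43)
  q = 3: r = 4, s = 1 − 3·(-1) = 4, t = -2 − 3·3 = -11  (check: 485·4 + 176·(-11) = 4)
  q = 10: r = 3, s = -1 − 10·4 = -41, t = 3 − 10·(-11) = 113  (check: 485·(-41) + 176·113 = 3)
  q = 1: r = 1, s = 4 − 1·(-41) = 45, t = -11 − 1·113 = -124  (check: 485·45 + 176·(-124) = 1)
The row with r = 1 (the gcd) gives the Bezout coefficients s = 45, t = -124.
Result: 485 · (45) + 176 · (-124) = 1.

gcd(485, 176) = 1; s = 45, t = -124 (check: 485·45 + 176·(-124) = 1).


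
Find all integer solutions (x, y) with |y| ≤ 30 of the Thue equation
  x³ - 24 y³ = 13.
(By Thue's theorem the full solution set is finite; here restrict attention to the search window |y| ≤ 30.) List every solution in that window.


The equation is x³ - 24y³ = 13. For fixed y, x³ = 24·y³ + 13, so a solution requires the RHS to be a perfect cube.
Strategy: iterate y from -30 to 30, compute RHS = 24·y³ + 13, and check whether it is a (positive or negative) perfect cube.
Check small values of y:
  y = 0: RHS = 13 is not a perfect cube.
  y = 1: RHS = 37 is not a perfect cube.
  y = -1: RHS = -11 is not a perfect cube.
  y = 2: RHS = 205 is not a perfect cube.
  y = -2: RHS = -179 is not a perfect cube.
  y = 3: RHS = 661 is not a perfect cube.
  y = -3: RHS = -635 is not a perfect cube.
Continuing the search up to |y| = 30 finds no solutions either.
No (x, y) in the scanned range satisfies the equation.

No integer solutions with |y| ≤ 30.


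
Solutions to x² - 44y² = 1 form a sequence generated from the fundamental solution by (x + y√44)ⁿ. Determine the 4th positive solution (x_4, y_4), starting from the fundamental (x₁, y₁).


Step 1: Find the fundamental solution (x₁, y₁) of x² - 44y² = 1.
  Expand √44 as a continued fraction. a₀ = ⌊√44⌋ = 6; iterate m_{k+1} = d_k·a_k − m_k, d_{k+1} = (44 − m_{k+1}²)/d_k, a_{k+1} = ⌊(a₀ + m_{k+1})/d_{k+1}⌋ (starting m₀ = 0, d₀ = 1), with convergents p_k = a_k·p_{k-1} + p_{k-2}, q_k = a_k·q_{k-1} + q_{k-2} (p₋₁ = 1, q₋₁ = 0):
  k = 0: a₀ = 6; p₀/q₀ = 6/1; p₀² − 44·q₀² = 36 − 44 = -8.
  k = 1: m = 6, d = 8, a = ⌊(6 + 6)/8⌋ = 1; p/q = (1·6 + 1)/(1·1 + 0) = 7/1; p² − 44·q² = 49 − 44 = 5.
  k = 2: m = 2, d = 5, a = ⌊(6 + 2)/5⌋ = 1; p/q = (1·7 + 6)/(1·1 + 1) = 13/2; p² − 44·q² = 169 − 176 = -7.
  k = 3: m = 3, d = 7, a = ⌊(6 + 3)/7⌋ = 1; p/q = (1·13 + 7)/(1·2 + 1) = 20/3; p² − 44·q² = 400 − 396 = 4.
  k = 4: m = 4, d = 4, a = ⌊(6 + 4)/4⌋ = 2; p/q = (2·20 + 13)/(2·3 + 2) = 53/8; p² − 44·q² = 2809 − 2816 = -7.
  k = 5: m = 4, d = 7, a = ⌊(6 + 4)/7⌋ = 1; p/q = (1·53 + 20)/(1·8 + 3) = 73/11; p² − 44·q² = 5329 − 5324 = 5.
  k = 6: m = 3, d = 5, a = ⌊(6 + 3)/5⌋ = 1; p/q = (1·73 + 53)/(1·11 + 8) = 126/19; p² − 44·q² = 15876 − 15884 = -8.
  k = 7: m = 2, d = 8, a = ⌊(6 + 2)/8⌋ = 1; p/q = (1·126 + 73)/(1·19 + 11) = 199/30; p² − 44·q² = 39601 − 39600 = 1.
  The first convergent with p² − 44·q² = 1 gives the fundamental solution (x₁, y₁) = (199, 30).
Step 2: Apply the recurrence (x_{n+1}, y_{n+1}) = (x₁x_n + 44y₁y_n, x₁y_n + y₁x_n) repeatedly.
  From (x_1, y_1) = (199, 30): x_2 = 199·199 + 44·30·30 = 79201; y_2 = 199·30 + 30·199 = 11940.
  From (x_2, y_2) = (79201, 11940): x_3 = 199·79201 + 44·30·11940 = 31521799; y_3 = 199·11940 + 30·79201 = 4752090.
  From (x_3, y_3) = (31521799, 4752090): x_4 = 199·31521799 + 44·30·4752090 = 12545596801; y_4 = 199·4752090 + 30·31521799 = 1891319880.
Step 3: Verify x_4² - 44·y_4² = 157391999093261433601 - 157391999093261433600 = 1 (should be 1). ✓

(x_1, y_1) = (199, 30); (x_4, y_4) = (12545596801, 1891319880).


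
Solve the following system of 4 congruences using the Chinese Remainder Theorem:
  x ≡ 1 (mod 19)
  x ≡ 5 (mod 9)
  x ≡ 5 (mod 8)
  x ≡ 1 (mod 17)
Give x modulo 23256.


Product of moduli M = 19 · 9 · 8 · 17 = 23256.
Merge one congruence at a time:
  Start: x ≡ 1 (mod 19).
  Combine with x ≡ 5 (mod 9); new modulus lcm = 171.
    Write x = 1 + 19·t and substitute into x ≡ 5 (mod 9): 19·t ≡ 5 − 1 = 4 (mod 9).
    Reduce coefficients mod 9: 1·t ≡ 4 (mod 9).
    So t ≡ 4 (mod 9).
    Then x = 1 + 19·4 = 77, valid modulo lcm(19, 9) = 171: x ≡ 77 (mod 171).
  Combine with x ≡ 5 (mod 8); new modulus lcm = 1368.
    Write x = 77 + 171·t and substitute into x ≡ 5 (mod 8): 171·t ≡ 5 − 77 = -72 (mod 8).
    Reduce coefficients mod 8: 3·t ≡ 0 (mod 8).
    The inverse of 3 mod 8 is 3 (since 3·3 = 9 = 1·8 + 1), so t ≡ 3·0 = 0 ≡ 0 (mod 8).
    Then x = 77 + 171·0 = 77, valid modulo lcm(171, 8) = 1368: x ≡ 77 (mod 1368).
  Combine with x ≡ 1 (mod 17); new modulus lcm = 23256.
    Write x = 77 + 1368·t and substitute into x ≡ 1 (mod 17): 1368·t ≡ 1 − 77 = -76 (mod 17).
    Reduce coefficients mod 17: 8·t ≡ 9 (mod 17).
    The inverse of 8 mod 17 is 15 (since 8·15 = 120 = 7·17 + 1), so t ≡ 15·9 = 135 ≡ 16 (mod 17).
    Then x = 77 + 1368·16 = 21965, valid modulo lcm(1368, 17) = 23256: x ≡ 21965 (mod 23256).
Verify against each original: 21965 mod 19 = 1, 21965 mod 9 = 5, 21965 mod 8 = 5, 21965 mod 17 = 1.

x ≡ 21965 (mod 23256).


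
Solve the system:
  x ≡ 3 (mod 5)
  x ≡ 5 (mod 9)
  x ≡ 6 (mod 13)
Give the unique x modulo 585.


Moduli 5, 9, 13 are pairwise coprime; by CRT there is a unique solution modulo M = 5 · 9 · 13 = 585.
Solve pairwise, accumulating the modulus:
  Start with x ≡ 3 (mod 5).
  Combine with x ≡ 5 (mod 9): since gcd(5, 9) = 1, we get a unique residue mod 45.
    Write x = 3 + 5·t and substitute into x ≡ 5 (mod 9): 5·t ≡ 5 − 3 = 2 (mod 9).
    The inverse of 5 mod 9 is 2 (since 5·2 = 10 = 1·9 + 1), so t ≡ 2·2 = 4 ≡ 4 (mod 9).
    Then x = 3 + 5·4 = 23, valid modulo lcm(5, 9) = 45: x ≡ 23 (mod 45).
  Combine with x ≡ 6 (mod 13): since gcd(45, 13) = 1, we get a unique residue mod 585.
    Write x = 23 + 45·t and substitute into x ≡ 6 (mod 13): 45·t ≡ 6 − 23 = -17 (mod 13).
    Reduce coefficients mod 13: 6·t ≡ 9 (mod 13).
    The inverse of 6 mod 13 is 11 (since 6·11 = 66 = 5·13 + 1), so t ≡ 11·9 = 99 ≡ 8 (mod 13).
    Then x = 23 + 45·8 = 383, valid modulo lcm(45, 13) = 585: x ≡ 383 (mod 585).
Verify: 383 mod 5 = 3 ✓, 383 mod 9 = 5 ✓, 383 mod 13 = 6 ✓.

x ≡ 383 (mod 585).


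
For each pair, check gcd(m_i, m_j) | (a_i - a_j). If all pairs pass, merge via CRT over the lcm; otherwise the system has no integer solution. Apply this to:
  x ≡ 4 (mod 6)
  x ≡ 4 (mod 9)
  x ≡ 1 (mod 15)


Moduli 6, 9, 15 are not pairwise coprime, so CRT works modulo lcm(m_i) when all pairwise compatibility conditions hold.
Pairwise compatibility: gcd(m_i, m_j) must divide a_i - a_j for every pair.
Merge one congruence at a time:
  Start: x ≡ 4 (mod 6).
  Combine with x ≡ 4 (mod 9): gcd(6, 9) = 3; 4 - 4 = 0, which IS divisible by 3, so compatible.
    Write x = 4 + 6·t and substitute into x ≡ 4 (mod 9): 6·t ≡ 4 − 4 = 0 (mod 9).
    Divide the congruence (and modulus) by g = 3: 2·t ≡ 0 (mod 3).
    The inverse of 2 mod 3 is 2 (since 2·2 = 4 = 1·3 + 1), so t ≡ 2·0 = 0 ≡ 0 (mod 3).
    Then x = 4 + 6·0 = 4, valid modulo lcm(6, 9) = 18: x ≡ 4 (mod 18).
  Combine with x ≡ 1 (mod 15): gcd(18, 15) = 3; 1 - 4 = -3, which IS divisible by 3, so compatible.
    Write x = 4 + 18·t and substitute into x ≡ 1 (mod 15): 18·t ≡ 1 − 4 = -3 (mod 15).
    Divide the congruence (and modulus) by g = 3: 6·t ≡ -1 (mod 5).
    Reduce coefficients mod 5: 1·t ≡ 4 (mod 5).
    So t ≡ 4 (mod 5).
    Then x = 4 + 18·4 = 76, valid modulo lcm(18, 15) = 90: x ≡ 76 (mod 90).
Verify: 76 mod 6 = 4, 76 mod 9 = 4, 76 mod 15 = 1.

x ≡ 76 (mod 90).


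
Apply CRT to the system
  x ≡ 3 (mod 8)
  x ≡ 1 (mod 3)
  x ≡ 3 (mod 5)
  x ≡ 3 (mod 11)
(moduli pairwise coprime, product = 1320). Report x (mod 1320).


Product of moduli M = 8 · 3 · 5 · 11 = 1320.
Merge one congruence at a time:
  Start: x ≡ 3 (mod 8).
  Combine with x ≡ 1 (mod 3); new modulus lcm = 24.
    Write x = 3 + 8·t and substitute into x ≡ 1 (mod 3): 8·t ≡ 1 − 3 = -2 (mod 3).
    Reduce coefficients mod 3: 2·t ≡ 1 (mod 3).
    The inverse of 2 mod 3 is 2 (since 2·2 = 4 = 1·3 + 1), so t ≡ 2·1 = 2 ≡ 2 (mod 3).
    Then x = 3 + 8·2 = 19, valid modulo lcm(8, 3) = 24: x ≡ 19 (mod 24).
  Combine with x ≡ 3 (mod 5); new modulus lcm = 120.
    Write x = 19 + 24·t and substitute into x ≡ 3 (mod 5): 24·t ≡ 3 − 19 = -16 (mod 5).
    Reduce coefficients mod 5: 4·t ≡ 4 (mod 5).
    The inverse of 4 mod 5 is 4 (since 4·4 = 16 = 3·5 + 1), so t ≡ 4·4 = 16 ≡ 1 (mod 5).
    Then x = 19 + 24·1 = 43, valid modulo lcm(24, 5) = 120: x ≡ 43 (mod 120).
  Combine with x ≡ 3 (mod 11); new modulus lcm = 1320.
    Write x = 43 + 120·t and substitute into x ≡ 3 (mod 11): 120·t ≡ 3 − 43 = -40 (mod 11).
    Reduce coefficients mod 11: 10·t ≡ 4 (mod 11).
    The inverse of 10 mod 11 is 10 (since 10·10 = 100 = 9·11 + 1), so t ≡ 10·4 = 40 ≡ 7 (mod 11).
    Then x = 43 + 120·7 = 883, valid modulo lcm(120, 11) = 1320: x ≡ 883 (mod 1320).
Verify against each original: 883 mod 8 = 3, 883 mod 3 = 1, 883 mod 5 = 3, 883 mod 11 = 3.

x ≡ 883 (mod 1320).


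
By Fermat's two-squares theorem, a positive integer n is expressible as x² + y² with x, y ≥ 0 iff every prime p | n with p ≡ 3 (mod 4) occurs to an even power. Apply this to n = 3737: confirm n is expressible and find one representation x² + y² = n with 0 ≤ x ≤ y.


Step 1: Factor n = 3737 = 37 · 101.
Step 2: Check the mod-4 condition on each prime factor: 37 ≡ 1 (mod 4), exponent 1; 101 ≡ 1 (mod 4), exponent 1.
All primes ≡ 3 (mod 4) appear to even exponent (or don't appear), so by the two-squares theorem n IS expressible as a sum of two squares.
Step 3: Build a representation. Here n = 37 · 101 is a product of primes ≡ 1 (mod 4). Each prime p ≡ 1 (mod 4) is itself a sum of two squares; find a² by testing p − a² for a perfect square:
  37: 37 − 1² = 36 = 6² ⇒ 37 = 1² + 6².
  101: 101 − 1² = 100 = 10² ⇒ 101 = 1² + 10².
  Combine using the Brahmagupta–Fibonacci identity (a² + b²)(c² + d²) = (ac − bd)² + (ad + bc)² = (ac + bd)² + (ad − bc)²:
  37 · 101 = 3737: from (1² + 6²)(1² + 10²), take (1·1 − 6·10, 1·10 + 6·1) = (1 − 60, 10 + 6) = (-59, 16); dropping signs (only squares matter) gives (59, 16); check 59² + 16² = 3481 + 256 = 3737 ✓.
Step 4: Order so x ≤ y and verify: 16² + 59² = 256 + 3481 = 3737 = n. ✓

n = 3737 = 16² + 59² (one valid representation with x ≤ y).
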